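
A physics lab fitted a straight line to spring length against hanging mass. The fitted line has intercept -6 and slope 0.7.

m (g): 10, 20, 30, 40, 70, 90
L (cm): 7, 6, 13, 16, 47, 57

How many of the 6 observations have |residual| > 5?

2

m=10: ŷ = -6 + 0.7·10 = 1; e = 7 − 1 = 6
m=20: ŷ = -6 + 0.7·20 = 8; e = 6 − 8 = -2
m=30: ŷ = -6 + 0.7·30 = 15; e = 13 − 15 = -2
m=40: ŷ = -6 + 0.7·40 = 22; e = 16 − 22 = -6
m=70: ŷ = -6 + 0.7·70 = 43; e = 47 − 43 = 4
m=90: ŷ = -6 + 0.7·90 = 57; e = 57 − 57 = 0
|e| > 5: m=10 (|e|=6), m=40 (|e|=6) → 2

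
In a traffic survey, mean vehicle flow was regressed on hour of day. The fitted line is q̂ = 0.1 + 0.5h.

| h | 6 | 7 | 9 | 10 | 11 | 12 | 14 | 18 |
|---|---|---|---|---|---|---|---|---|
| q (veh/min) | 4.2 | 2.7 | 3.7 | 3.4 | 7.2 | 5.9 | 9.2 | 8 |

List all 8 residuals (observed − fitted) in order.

h=6: q̂ = 0.1 + 0.5·6 = 3.1; r = 4.2 − 3.1 = 1.1
h=7: q̂ = 0.1 + 0.5·7 = 3.6; r = 2.7 − 3.6 = -0.9
h=9: q̂ = 0.1 + 0.5·9 = 4.6; r = 3.7 − 4.6 = -0.9
h=10: q̂ = 0.1 + 0.5·10 = 5.1; r = 3.4 − 5.1 = -1.7
h=11: q̂ = 0.1 + 0.5·11 = 5.6; r = 7.2 − 5.6 = 1.6
h=12: q̂ = 0.1 + 0.5·12 = 6.1; r = 5.9 − 6.1 = -0.2
h=14: q̂ = 0.1 + 0.5·14 = 7.1; r = 9.2 − 7.1 = 2.1
h=18: q̂ = 0.1 + 0.5·18 = 9.1; r = 8 − 9.1 = -1.1

1.1, -0.9, -0.9, -1.7, 1.6, -0.2, 2.1, -1.1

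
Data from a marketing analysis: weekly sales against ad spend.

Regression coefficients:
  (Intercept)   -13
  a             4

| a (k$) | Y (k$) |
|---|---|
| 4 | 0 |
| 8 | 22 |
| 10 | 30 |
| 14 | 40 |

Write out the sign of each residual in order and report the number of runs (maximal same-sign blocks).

a=4: Ŷ = -13 + 4·4 = 3; e = 0 − 3 = -3
a=8: Ŷ = -13 + 4·8 = 19; e = 22 − 19 = 3
a=10: Ŷ = -13 + 4·10 = 27; e = 30 − 27 = 3
a=14: Ŷ = -13 + 4·14 = 43; e = 40 − 43 = -3
Signs: − + + −
Runs: −×1, +×2, −×1 → 3

3 runs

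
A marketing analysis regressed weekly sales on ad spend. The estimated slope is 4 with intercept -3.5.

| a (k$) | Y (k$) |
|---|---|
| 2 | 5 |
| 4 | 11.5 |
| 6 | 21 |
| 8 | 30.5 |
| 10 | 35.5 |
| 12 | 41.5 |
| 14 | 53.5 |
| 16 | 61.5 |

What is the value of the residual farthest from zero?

r = -3

a=2: Ŷ = -3.5 + 4·2 = 4.5; r = 5 − 4.5 = 0.5
a=4: Ŷ = -3.5 + 4·4 = 12.5; r = 11.5 − 12.5 = -1
a=6: Ŷ = -3.5 + 4·6 = 20.5; r = 21 − 20.5 = 0.5
a=8: Ŷ = -3.5 + 4·8 = 28.5; r = 30.5 − 28.5 = 2
a=10: Ŷ = -3.5 + 4·10 = 36.5; r = 35.5 − 36.5 = -1
a=12: Ŷ = -3.5 + 4·12 = 44.5; r = 41.5 − 44.5 = -3
a=14: Ŷ = -3.5 + 4·14 = 52.5; r = 53.5 − 52.5 = 1
a=16: Ŷ = -3.5 + 4·16 = 60.5; r = 61.5 − 60.5 = 1
Largest |r| is 3 at a = 12, residual -3.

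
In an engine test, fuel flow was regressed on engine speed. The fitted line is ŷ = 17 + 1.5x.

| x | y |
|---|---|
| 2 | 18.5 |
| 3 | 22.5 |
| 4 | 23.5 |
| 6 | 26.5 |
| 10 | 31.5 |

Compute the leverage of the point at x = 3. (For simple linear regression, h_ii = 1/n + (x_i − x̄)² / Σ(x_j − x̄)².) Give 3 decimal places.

x̄ = (2 + 3 + 4 + 6 + 10)/5 = 5
Σ(x − x̄)² = 9 + 4 + 1 + 1 + 25 = 40
h = 1/5 + (-2)²/40 = 0.2 + 0.1 = 0.300

h = 0.300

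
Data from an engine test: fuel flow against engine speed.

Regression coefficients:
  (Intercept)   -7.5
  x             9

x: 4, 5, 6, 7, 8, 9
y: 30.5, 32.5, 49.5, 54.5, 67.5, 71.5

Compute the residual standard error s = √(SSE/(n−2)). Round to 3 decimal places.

x=4: ŷ = -7.5 + 9·4 = 28.5; r = 30.5 − 28.5 = 2
x=5: ŷ = -7.5 + 9·5 = 37.5; r = 32.5 − 37.5 = -5
x=6: ŷ = -7.5 + 9·6 = 46.5; r = 49.5 − 46.5 = 3
x=7: ŷ = -7.5 + 9·7 = 55.5; r = 54.5 − 55.5 = -1
x=8: ŷ = -7.5 + 9·8 = 64.5; r = 67.5 − 64.5 = 3
x=9: ŷ = -7.5 + 9·9 = 73.5; r = 71.5 − 73.5 = -2
SSE = 4 + 25 + 9 + 1 + 9 + 4 = 52
s = √(52/4) = √13 ≈ 3.606

s = 3.606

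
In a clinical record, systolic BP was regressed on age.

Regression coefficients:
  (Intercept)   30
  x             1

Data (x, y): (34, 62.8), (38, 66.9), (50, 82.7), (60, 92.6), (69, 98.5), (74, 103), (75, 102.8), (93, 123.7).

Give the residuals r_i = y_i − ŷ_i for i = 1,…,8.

-1.2, -1.1, 2.7, 2.6, -0.5, -1, -2.2, 0.7

x=34: ŷ = 30 + 34 = 64; r = 62.8 − 64 = -1.2
x=38: ŷ = 30 + 38 = 68; r = 66.9 − 68 = -1.1
x=50: ŷ = 30 + 50 = 80; r = 82.7 − 80 = 2.7
x=60: ŷ = 30 + 60 = 90; r = 92.6 − 90 = 2.6
x=69: ŷ = 30 + 69 = 99; r = 98.5 − 99 = -0.5
x=74: ŷ = 30 + 74 = 104; r = 103 − 104 = -1
x=75: ŷ = 30 + 75 = 105; r = 102.8 − 105 = -2.2
x=93: ŷ = 30 + 93 = 123; r = 123.7 − 123 = 0.7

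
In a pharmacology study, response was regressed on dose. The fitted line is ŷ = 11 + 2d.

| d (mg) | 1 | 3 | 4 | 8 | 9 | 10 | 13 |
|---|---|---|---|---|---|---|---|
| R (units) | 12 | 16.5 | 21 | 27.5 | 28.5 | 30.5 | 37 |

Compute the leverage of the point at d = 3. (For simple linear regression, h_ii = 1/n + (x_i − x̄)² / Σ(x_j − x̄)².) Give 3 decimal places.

d̄ = (1 + 3 + 4 + 8 + 9 + 10 + 13)/7 = 6.85714
Σ(d − d̄)² = 34.3061 + 14.8776 + 8.16327 + 1.30612 + 4.59184 + 9.87755 + 37.7347 = 110.857
h = 1/7 + (-3.85714)²/110.857 = 0.142857 + 0.134205 = 0.277

h = 0.277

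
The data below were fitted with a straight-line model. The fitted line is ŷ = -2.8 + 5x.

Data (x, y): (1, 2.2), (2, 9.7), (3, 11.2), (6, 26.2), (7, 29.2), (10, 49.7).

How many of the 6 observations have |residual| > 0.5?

5

x=1: ŷ = -2.8 + 5·1 = 2.2; r = 2.2 − 2.2 = 0
x=2: ŷ = -2.8 + 5·2 = 7.2; r = 9.7 − 7.2 = 2.5
x=3: ŷ = -2.8 + 5·3 = 12.2; r = 11.2 − 12.2 = -1
x=6: ŷ = -2.8 + 5·6 = 27.2; r = 26.2 − 27.2 = -1
x=7: ŷ = -2.8 + 5·7 = 32.2; r = 29.2 − 32.2 = -3
x=10: ŷ = -2.8 + 5·10 = 47.2; r = 49.7 − 47.2 = 2.5
|r| > 0.5: x=2 (|r|=2.5), x=3 (|r|=1), x=6 (|r|=1), x=7 (|r|=3), x=10 (|r|=2.5) → 5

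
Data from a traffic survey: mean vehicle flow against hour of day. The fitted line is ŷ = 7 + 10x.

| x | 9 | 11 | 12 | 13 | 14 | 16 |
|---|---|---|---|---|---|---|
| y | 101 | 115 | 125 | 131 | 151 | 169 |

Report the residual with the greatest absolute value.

x=9: ŷ = 7 + 10·9 = 97; r = 101 − 97 = 4
x=11: ŷ = 7 + 10·11 = 117; r = 115 − 117 = -2
x=12: ŷ = 7 + 10·12 = 127; r = 125 − 127 = -2
x=13: ŷ = 7 + 10·13 = 137; r = 131 − 137 = -6
x=14: ŷ = 7 + 10·14 = 147; r = 151 − 147 = 4
x=16: ŷ = 7 + 10·16 = 167; r = 169 − 167 = 2
Largest |r| is 6 at x = 13, residual -6.

r = -6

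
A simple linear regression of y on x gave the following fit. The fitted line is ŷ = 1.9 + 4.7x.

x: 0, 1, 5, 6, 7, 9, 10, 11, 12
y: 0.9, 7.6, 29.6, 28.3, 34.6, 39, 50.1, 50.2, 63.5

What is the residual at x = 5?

ŷ = 1.9 + 4.7·5 = 25.4
e = 29.6 − 25.4 = 4.2

e = 4.2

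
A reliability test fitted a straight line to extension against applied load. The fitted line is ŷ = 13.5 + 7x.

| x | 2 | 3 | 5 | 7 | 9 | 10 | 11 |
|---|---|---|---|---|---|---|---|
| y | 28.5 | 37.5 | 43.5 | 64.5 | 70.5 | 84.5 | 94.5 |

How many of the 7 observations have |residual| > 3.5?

x=2: ŷ = 13.5 + 7·2 = 27.5; r = 28.5 − 27.5 = 1
x=3: ŷ = 13.5 + 7·3 = 34.5; r = 37.5 − 34.5 = 3
x=5: ŷ = 13.5 + 7·5 = 48.5; r = 43.5 − 48.5 = -5
x=7: ŷ = 13.5 + 7·7 = 62.5; r = 64.5 − 62.5 = 2
x=9: ŷ = 13.5 + 7·9 = 76.5; r = 70.5 − 76.5 = -6
x=10: ŷ = 13.5 + 7·10 = 83.5; r = 84.5 − 83.5 = 1
x=11: ŷ = 13.5 + 7·11 = 90.5; r = 94.5 − 90.5 = 4
|r| > 3.5: x=5 (|r|=5), x=9 (|r|=6), x=11 (|r|=4) → 3

3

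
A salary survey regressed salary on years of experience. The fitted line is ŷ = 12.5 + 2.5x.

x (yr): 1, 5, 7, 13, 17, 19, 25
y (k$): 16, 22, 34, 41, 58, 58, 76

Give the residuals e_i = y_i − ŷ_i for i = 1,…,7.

x=1: ŷ = 12.5 + 2.5·1 = 15; e = 16 − 15 = 1
x=5: ŷ = 12.5 + 2.5·5 = 25; e = 22 − 25 = -3
x=7: ŷ = 12.5 + 2.5·7 = 30; e = 34 − 30 = 4
x=13: ŷ = 12.5 + 2.5·13 = 45; e = 41 − 45 = -4
x=17: ŷ = 12.5 + 2.5·17 = 55; e = 58 − 55 = 3
x=19: ŷ = 12.5 + 2.5·19 = 60; e = 58 − 60 = -2
x=25: ŷ = 12.5 + 2.5·25 = 75; e = 76 − 75 = 1

1, -3, 4, -4, 3, -2, 1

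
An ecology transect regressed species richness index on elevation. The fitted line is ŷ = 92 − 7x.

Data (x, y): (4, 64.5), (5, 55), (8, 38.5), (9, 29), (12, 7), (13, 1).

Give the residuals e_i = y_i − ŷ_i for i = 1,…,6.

x=4: ŷ = 92 − 7·4 = 64; e = 64.5 − 64 = 0.5
x=5: ŷ = 92 − 7·5 = 57; e = 55 − 57 = -2
x=8: ŷ = 92 − 7·8 = 36; e = 38.5 − 36 = 2.5
x=9: ŷ = 92 − 7·9 = 29; e = 29 − 29 = 0
x=12: ŷ = 92 − 7·12 = 8; e = 7 − 8 = -1
x=13: ŷ = 92 − 7·13 = 1; e = 1 − 1 = 0

0.5, -2, 2.5, 0, -1, 0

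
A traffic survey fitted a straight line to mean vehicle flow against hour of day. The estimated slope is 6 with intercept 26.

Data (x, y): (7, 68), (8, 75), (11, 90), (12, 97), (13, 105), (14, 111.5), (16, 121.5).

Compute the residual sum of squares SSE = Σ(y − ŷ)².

SSE = 9.5

x=7: ŷ = 26 + 6·7 = 68; r = 68 − 68 = 0
x=8: ŷ = 26 + 6·8 = 74; r = 75 − 74 = 1
x=11: ŷ = 26 + 6·11 = 92; r = 90 − 92 = -2
x=12: ŷ = 26 + 6·12 = 98; r = 97 − 98 = -1
x=13: ŷ = 26 + 6·13 = 104; r = 105 − 104 = 1
x=14: ŷ = 26 + 6·14 = 110; r = 111.5 − 110 = 1.5
x=16: ŷ = 26 + 6·16 = 122; r = 121.5 − 122 = -0.5
SSE = 0 + 1 + 4 + 1 + 1 + 2.25 + 0.25 = 9.5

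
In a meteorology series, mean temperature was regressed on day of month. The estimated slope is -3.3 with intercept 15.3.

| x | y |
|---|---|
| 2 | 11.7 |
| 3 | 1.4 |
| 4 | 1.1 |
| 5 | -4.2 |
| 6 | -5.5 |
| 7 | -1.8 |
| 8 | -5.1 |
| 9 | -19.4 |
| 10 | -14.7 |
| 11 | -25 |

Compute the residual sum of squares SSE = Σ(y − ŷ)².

x=2: ŷ = 15.3 − 3.3·2 = 8.7; r = 11.7 − 8.7 = 3
x=3: ŷ = 15.3 − 3.3·3 = 5.4; r = 1.4 − 5.4 = -4
x=4: ŷ = 15.3 − 3.3·4 = 2.1; r = 1.1 − 2.1 = -1
x=5: ŷ = 15.3 − 3.3·5 = -1.2; r = -4.2 − (-1.2) = -3
x=6: ŷ = 15.3 − 3.3·6 = -4.5; r = -5.5 − (-4.5) = -1
x=7: ŷ = 15.3 − 3.3·7 = -7.8; r = -1.8 − (-7.8) = 6
x=8: ŷ = 15.3 − 3.3·8 = -11.1; r = -5.1 − (-11.1) = 6
x=9: ŷ = 15.3 − 3.3·9 = -14.4; r = -19.4 − (-14.4) = -5
x=10: ŷ = 15.3 − 3.3·10 = -17.7; r = -14.7 − (-17.7) = 3
x=11: ŷ = 15.3 − 3.3·11 = -21; r = -25 − (-21) = -4
SSE = 9 + 16 + 1 + 9 + 1 + 36 + 36 + 25 + 9 + 16 = 158

SSE = 158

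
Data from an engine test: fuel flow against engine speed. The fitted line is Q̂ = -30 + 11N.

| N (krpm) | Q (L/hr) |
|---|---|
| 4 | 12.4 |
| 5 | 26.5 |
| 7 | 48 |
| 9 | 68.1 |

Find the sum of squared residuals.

SSE = 6.62

N=4: Q̂ = -30 + 11·4 = 14; r = 12.4 − 14 = -1.6
N=5: Q̂ = -30 + 11·5 = 25; r = 26.5 − 25 = 1.5
N=7: Q̂ = -30 + 11·7 = 47; r = 48 − 47 = 1
N=9: Q̂ = -30 + 11·9 = 69; r = 68.1 − 69 = -0.9
SSE = 2.56 + 2.25 + 1 + 0.81 = 6.62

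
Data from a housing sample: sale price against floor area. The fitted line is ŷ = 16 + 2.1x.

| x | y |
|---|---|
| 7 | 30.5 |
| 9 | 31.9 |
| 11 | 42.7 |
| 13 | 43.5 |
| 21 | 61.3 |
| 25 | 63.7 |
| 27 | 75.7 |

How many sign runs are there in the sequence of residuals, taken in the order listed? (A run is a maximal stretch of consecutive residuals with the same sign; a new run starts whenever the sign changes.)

x=7: ŷ = 16 + 2.1·7 = 30.7; r = 30.5 − 30.7 = -0.2
x=9: ŷ = 16 + 2.1·9 = 34.9; r = 31.9 − 34.9 = -3
x=11: ŷ = 16 + 2.1·11 = 39.1; r = 42.7 − 39.1 = 3.6
x=13: ŷ = 16 + 2.1·13 = 43.3; r = 43.5 − 43.3 = 0.2
x=21: ŷ = 16 + 2.1·21 = 60.1; r = 61.3 − 60.1 = 1.2
x=25: ŷ = 16 + 2.1·25 = 68.5; r = 63.7 − 68.5 = -4.8
x=27: ŷ = 16 + 2.1·27 = 72.7; r = 75.7 − 72.7 = 3
Signs: − − + + + − +
Runs: −×2, +×3, −×1, +×1 → 4

4 runs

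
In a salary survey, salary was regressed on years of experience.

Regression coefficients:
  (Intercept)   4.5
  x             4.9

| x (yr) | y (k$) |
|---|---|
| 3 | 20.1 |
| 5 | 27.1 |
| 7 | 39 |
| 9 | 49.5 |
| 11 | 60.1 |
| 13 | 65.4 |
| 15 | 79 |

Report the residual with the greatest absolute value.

x=3: ŷ = 4.5 + 4.9·3 = 19.2; e = 20.1 − 19.2 = 0.9
x=5: ŷ = 4.5 + 4.9·5 = 29; e = 27.1 − 29 = -1.9
x=7: ŷ = 4.5 + 4.9·7 = 38.8; e = 39 − 38.8 = 0.2
x=9: ŷ = 4.5 + 4.9·9 = 48.6; e = 49.5 − 48.6 = 0.9
x=11: ŷ = 4.5 + 4.9·11 = 58.4; e = 60.1 − 58.4 = 1.7
x=13: ŷ = 4.5 + 4.9·13 = 68.2; e = 65.4 − 68.2 = -2.8
x=15: ŷ = 4.5 + 4.9·15 = 78; e = 79 − 78 = 1
Largest |e| is 2.8 at x = 13, residual -2.8.

e = -2.8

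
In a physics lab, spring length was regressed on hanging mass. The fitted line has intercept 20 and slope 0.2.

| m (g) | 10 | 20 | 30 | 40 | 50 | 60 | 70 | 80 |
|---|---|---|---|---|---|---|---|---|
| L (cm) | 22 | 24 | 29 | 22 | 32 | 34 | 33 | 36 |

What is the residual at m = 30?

r = 3

L̂ = 20 + 0.2·30 = 26
r = 29 − 26 = 3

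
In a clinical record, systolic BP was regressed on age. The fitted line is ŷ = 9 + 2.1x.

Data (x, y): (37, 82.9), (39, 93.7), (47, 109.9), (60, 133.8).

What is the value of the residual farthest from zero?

e = -3.8

x=37: ŷ = 9 + 2.1·37 = 86.7; e = 82.9 − 86.7 = -3.8
x=39: ŷ = 9 + 2.1·39 = 90.9; e = 93.7 − 90.9 = 2.8
x=47: ŷ = 9 + 2.1·47 = 107.7; e = 109.9 − 107.7 = 2.2
x=60: ŷ = 9 + 2.1·60 = 135; e = 133.8 − 135 = -1.2
Largest |e| is 3.8 at x = 37, residual -3.8.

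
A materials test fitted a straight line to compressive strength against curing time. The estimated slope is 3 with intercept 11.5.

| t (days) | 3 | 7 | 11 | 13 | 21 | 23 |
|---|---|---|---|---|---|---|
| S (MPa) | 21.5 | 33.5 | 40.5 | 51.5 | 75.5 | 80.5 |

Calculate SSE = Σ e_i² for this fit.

t=3: ŷ = 11.5 + 3·3 = 20.5; e = 21.5 − 20.5 = 1
t=7: ŷ = 11.5 + 3·7 = 32.5; e = 33.5 − 32.5 = 1
t=11: ŷ = 11.5 + 3·11 = 44.5; e = 40.5 − 44.5 = -4
t=13: ŷ = 11.5 + 3·13 = 50.5; e = 51.5 − 50.5 = 1
t=21: ŷ = 11.5 + 3·21 = 74.5; e = 75.5 − 74.5 = 1
t=23: ŷ = 11.5 + 3·23 = 80.5; e = 80.5 − 80.5 = 0
SSE = 1 + 1 + 16 + 1 + 1 + 0 = 20

SSE = 20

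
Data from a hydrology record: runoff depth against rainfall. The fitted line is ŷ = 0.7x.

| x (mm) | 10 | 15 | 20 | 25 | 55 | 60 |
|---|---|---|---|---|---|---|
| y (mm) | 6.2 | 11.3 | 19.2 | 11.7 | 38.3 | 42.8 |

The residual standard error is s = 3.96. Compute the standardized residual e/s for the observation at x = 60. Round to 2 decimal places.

0.20

ŷ = 0.7·60 = 42
e = 42.8 − 42 = 0.8
e/s = 0.8 / 3.96 = 0.20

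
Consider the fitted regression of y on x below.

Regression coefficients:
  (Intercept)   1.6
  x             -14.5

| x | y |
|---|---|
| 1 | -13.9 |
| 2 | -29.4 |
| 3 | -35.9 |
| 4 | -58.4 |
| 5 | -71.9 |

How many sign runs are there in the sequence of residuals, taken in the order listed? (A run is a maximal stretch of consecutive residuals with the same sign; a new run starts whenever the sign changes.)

3 runs

x=1: ŷ = 1.6 − 14.5·1 = -12.9; e = -13.9 − (-12.9) = -1
x=2: ŷ = 1.6 − 14.5·2 = -27.4; e = -29.4 − (-27.4) = -2
x=3: ŷ = 1.6 − 14.5·3 = -41.9; e = -35.9 − (-41.9) = 6
x=4: ŷ = 1.6 − 14.5·4 = -56.4; e = -58.4 − (-56.4) = -2
x=5: ŷ = 1.6 − 14.5·5 = -70.9; e = -71.9 − (-70.9) = -1
Signs: − − + − −
Runs: −×2, +×1, −×2 → 3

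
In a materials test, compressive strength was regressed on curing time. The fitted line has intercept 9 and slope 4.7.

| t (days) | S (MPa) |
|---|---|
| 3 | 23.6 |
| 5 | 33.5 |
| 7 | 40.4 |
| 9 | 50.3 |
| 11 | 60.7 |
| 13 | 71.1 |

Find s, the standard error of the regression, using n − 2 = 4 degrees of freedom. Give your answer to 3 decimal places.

t=3: ŷ = 9 + 4.7·3 = 23.1; r = 23.6 − 23.1 = 0.5
t=5: ŷ = 9 + 4.7·5 = 32.5; r = 33.5 − 32.5 = 1
t=7: ŷ = 9 + 4.7·7 = 41.9; r = 40.4 − 41.9 = -1.5
t=9: ŷ = 9 + 4.7·9 = 51.3; r = 50.3 − 51.3 = -1
t=11: ŷ = 9 + 4.7·11 = 60.7; r = 60.7 − 60.7 = 0
t=13: ŷ = 9 + 4.7·13 = 70.1; r = 71.1 − 70.1 = 1
SSE = 0.25 + 1 + 2.25 + 1 + 0 + 1 = 5.5
s = √(5.5/4) = √1.375 ≈ 1.173

s = 1.173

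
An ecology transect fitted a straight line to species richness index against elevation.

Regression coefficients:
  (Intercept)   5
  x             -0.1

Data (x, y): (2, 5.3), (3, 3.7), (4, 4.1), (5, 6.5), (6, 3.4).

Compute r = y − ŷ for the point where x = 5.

ŷ = 5 − 0.1·5 = 4.5
r = 6.5 − 4.5 = 2

r = 2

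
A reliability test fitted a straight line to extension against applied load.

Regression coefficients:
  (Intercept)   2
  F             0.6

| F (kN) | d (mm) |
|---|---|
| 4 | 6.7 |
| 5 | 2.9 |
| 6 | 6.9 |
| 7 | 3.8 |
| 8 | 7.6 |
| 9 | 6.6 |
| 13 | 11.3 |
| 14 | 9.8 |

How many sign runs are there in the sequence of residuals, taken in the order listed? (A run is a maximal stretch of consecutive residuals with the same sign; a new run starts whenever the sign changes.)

8 runs

F=4: ŷ = 2 + 0.6·4 = 4.4; e = 6.7 − 4.4 = 2.3
F=5: ŷ = 2 + 0.6·5 = 5; e = 2.9 − 5 = -2.1
F=6: ŷ = 2 + 0.6·6 = 5.6; e = 6.9 − 5.6 = 1.3
F=7: ŷ = 2 + 0.6·7 = 6.2; e = 3.8 − 6.2 = -2.4
F=8: ŷ = 2 + 0.6·8 = 6.8; e = 7.6 − 6.8 = 0.8
F=9: ŷ = 2 + 0.6·9 = 7.4; e = 6.6 − 7.4 = -0.8
F=13: ŷ = 2 + 0.6·13 = 9.8; e = 11.3 − 9.8 = 1.5
F=14: ŷ = 2 + 0.6·14 = 10.4; e = 9.8 − 10.4 = -0.6
Signs: + − + − + − + −
Runs: +×1, −×1, +×1, −×1, +×1, −×1, +×1, −×1 → 8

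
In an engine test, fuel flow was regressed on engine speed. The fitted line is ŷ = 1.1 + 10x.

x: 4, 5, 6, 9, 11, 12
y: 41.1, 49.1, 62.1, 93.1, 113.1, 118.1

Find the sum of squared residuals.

SSE = 22

x=4: ŷ = 1.1 + 10·4 = 41.1; e = 41.1 − 41.1 = 0
x=5: ŷ = 1.1 + 10·5 = 51.1; e = 49.1 − 51.1 = -2
x=6: ŷ = 1.1 + 10·6 = 61.1; e = 62.1 − 61.1 = 1
x=9: ŷ = 1.1 + 10·9 = 91.1; e = 93.1 − 91.1 = 2
x=11: ŷ = 1.1 + 10·11 = 111.1; e = 113.1 − 111.1 = 2
x=12: ŷ = 1.1 + 10·12 = 121.1; e = 118.1 − 121.1 = -3
SSE = 0 + 4 + 1 + 4 + 4 + 9 = 22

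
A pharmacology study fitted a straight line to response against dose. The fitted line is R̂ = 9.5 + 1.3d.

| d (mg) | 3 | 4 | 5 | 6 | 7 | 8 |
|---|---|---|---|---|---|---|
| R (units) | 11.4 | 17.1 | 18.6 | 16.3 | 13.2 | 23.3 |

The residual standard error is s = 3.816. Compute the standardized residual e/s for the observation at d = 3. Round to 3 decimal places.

-0.524

R̂ = 9.5 + 1.3·3 = 13.4
e = 11.4 − 13.4 = -2
e/s = -2 / 3.816 = -0.524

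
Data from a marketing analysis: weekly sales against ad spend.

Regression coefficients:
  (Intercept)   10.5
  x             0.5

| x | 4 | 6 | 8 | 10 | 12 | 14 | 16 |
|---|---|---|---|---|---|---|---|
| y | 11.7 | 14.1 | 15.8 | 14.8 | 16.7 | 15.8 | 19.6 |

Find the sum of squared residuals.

SSE = 7.32

x=4: ŷ = 10.5 + 0.5·4 = 12.5; r = 11.7 − 12.5 = -0.8
x=6: ŷ = 10.5 + 0.5·6 = 13.5; r = 14.1 − 13.5 = 0.6
x=8: ŷ = 10.5 + 0.5·8 = 14.5; r = 15.8 − 14.5 = 1.3
x=10: ŷ = 10.5 + 0.5·10 = 15.5; r = 14.8 − 15.5 = -0.7
x=12: ŷ = 10.5 + 0.5·12 = 16.5; r = 16.7 − 16.5 = 0.2
x=14: ŷ = 10.5 + 0.5·14 = 17.5; r = 15.8 − 17.5 = -1.7
x=16: ŷ = 10.5 + 0.5·16 = 18.5; r = 19.6 − 18.5 = 1.1
SSE = 0.64 + 0.36 + 1.69 + 0.49 + 0.04 + 2.89 + 1.21 = 7.32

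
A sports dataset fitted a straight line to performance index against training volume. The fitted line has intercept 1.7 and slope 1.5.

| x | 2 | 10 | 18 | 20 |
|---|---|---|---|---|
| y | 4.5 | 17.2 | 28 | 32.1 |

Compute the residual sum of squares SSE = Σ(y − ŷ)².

x=2: ŷ = 1.7 + 1.5·2 = 4.7; e = 4.5 − 4.7 = -0.2
x=10: ŷ = 1.7 + 1.5·10 = 16.7; e = 17.2 − 16.7 = 0.5
x=18: ŷ = 1.7 + 1.5·18 = 28.7; e = 28 − 28.7 = -0.7
x=20: ŷ = 1.7 + 1.5·20 = 31.7; e = 32.1 − 31.7 = 0.4
SSE = 0.04 + 0.25 + 0.49 + 0.16 = 0.94

SSE = 0.94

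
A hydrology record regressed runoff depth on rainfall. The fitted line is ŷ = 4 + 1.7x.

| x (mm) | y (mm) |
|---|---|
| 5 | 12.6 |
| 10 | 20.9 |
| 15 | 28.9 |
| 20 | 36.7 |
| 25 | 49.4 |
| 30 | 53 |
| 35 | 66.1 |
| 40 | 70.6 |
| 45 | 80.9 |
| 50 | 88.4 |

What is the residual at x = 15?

r = -0.6

ŷ = 4 + 1.7·15 = 29.5
r = 28.9 − 29.5 = -0.6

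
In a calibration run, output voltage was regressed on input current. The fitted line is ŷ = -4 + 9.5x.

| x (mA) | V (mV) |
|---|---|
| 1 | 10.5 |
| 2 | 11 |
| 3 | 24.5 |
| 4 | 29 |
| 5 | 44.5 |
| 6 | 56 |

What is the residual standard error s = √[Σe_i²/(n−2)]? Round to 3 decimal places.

x=1: ŷ = -4 + 9.5·1 = 5.5; e = 10.5 − 5.5 = 5
x=2: ŷ = -4 + 9.5·2 = 15; e = 11 − 15 = -4
x=3: ŷ = -4 + 9.5·3 = 24.5; e = 24.5 − 24.5 = 0
x=4: ŷ = -4 + 9.5·4 = 34; e = 29 − 34 = -5
x=5: ŷ = -4 + 9.5·5 = 43.5; e = 44.5 − 43.5 = 1
x=6: ŷ = -4 + 9.5·6 = 53; e = 56 − 53 = 3
SSE = 25 + 16 + 0 + 25 + 1 + 9 = 76
s = √(76/4) = √19 ≈ 4.359

s = 4.359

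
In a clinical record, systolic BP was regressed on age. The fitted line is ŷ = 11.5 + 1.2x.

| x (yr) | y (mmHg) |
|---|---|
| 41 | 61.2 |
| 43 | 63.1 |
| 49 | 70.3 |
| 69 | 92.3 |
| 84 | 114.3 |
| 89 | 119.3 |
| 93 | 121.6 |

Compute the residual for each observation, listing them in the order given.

x=41: ŷ = 11.5 + 1.2·41 = 60.7; r = 61.2 − 60.7 = 0.5
x=43: ŷ = 11.5 + 1.2·43 = 63.1; r = 63.1 − 63.1 = 0
x=49: ŷ = 11.5 + 1.2·49 = 70.3; r = 70.3 − 70.3 = 0
x=69: ŷ = 11.5 + 1.2·69 = 94.3; r = 92.3 − 94.3 = -2
x=84: ŷ = 11.5 + 1.2·84 = 112.3; r = 114.3 − 112.3 = 2
x=89: ŷ = 11.5 + 1.2·89 = 118.3; r = 119.3 − 118.3 = 1
x=93: ŷ = 11.5 + 1.2·93 = 123.1; r = 121.6 − 123.1 = -1.5

0.5, 0, 0, -2, 2, 1, -1.5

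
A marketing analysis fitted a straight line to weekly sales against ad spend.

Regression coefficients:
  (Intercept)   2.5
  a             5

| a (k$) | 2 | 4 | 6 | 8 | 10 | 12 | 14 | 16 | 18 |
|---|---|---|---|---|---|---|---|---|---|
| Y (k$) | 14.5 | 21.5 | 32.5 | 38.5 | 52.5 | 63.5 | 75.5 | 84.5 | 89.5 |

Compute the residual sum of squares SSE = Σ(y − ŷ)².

SSE = 44

a=2: ŷ = 2.5 + 5·2 = 12.5; r = 14.5 − 12.5 = 2
a=4: ŷ = 2.5 + 5·4 = 22.5; r = 21.5 − 22.5 = -1
a=6: ŷ = 2.5 + 5·6 = 32.5; r = 32.5 − 32.5 = 0
a=8: ŷ = 2.5 + 5·8 = 42.5; r = 38.5 − 42.5 = -4
a=10: ŷ = 2.5 + 5·10 = 52.5; r = 52.5 − 52.5 = 0
a=12: ŷ = 2.5 + 5·12 = 62.5; r = 63.5 − 62.5 = 1
a=14: ŷ = 2.5 + 5·14 = 72.5; r = 75.5 − 72.5 = 3
a=16: ŷ = 2.5 + 5·16 = 82.5; r = 84.5 − 82.5 = 2
a=18: ŷ = 2.5 + 5·18 = 92.5; r = 89.5 − 92.5 = -3
SSE = 4 + 1 + 0 + 16 + 0 + 1 + 9 + 4 + 9 = 44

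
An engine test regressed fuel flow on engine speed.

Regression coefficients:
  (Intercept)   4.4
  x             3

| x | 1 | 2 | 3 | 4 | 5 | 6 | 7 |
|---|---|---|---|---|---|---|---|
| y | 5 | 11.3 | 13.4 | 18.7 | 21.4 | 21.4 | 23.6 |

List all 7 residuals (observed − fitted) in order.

x=1: ŷ = 4.4 + 3·1 = 7.4; r = 5 − 7.4 = -2.4
x=2: ŷ = 4.4 + 3·2 = 10.4; r = 11.3 − 10.4 = 0.9
x=3: ŷ = 4.4 + 3·3 = 13.4; r = 13.4 − 13.4 = 0
x=4: ŷ = 4.4 + 3·4 = 16.4; r = 18.7 − 16.4 = 2.3
x=5: ŷ = 4.4 + 3·5 = 19.4; r = 21.4 − 19.4 = 2
x=6: ŷ = 4.4 + 3·6 = 22.4; r = 21.4 − 22.4 = -1
x=7: ŷ = 4.4 + 3·7 = 25.4; r = 23.6 − 25.4 = -1.8

-2.4, 0.9, 0, 2.3, 2, -1, -1.8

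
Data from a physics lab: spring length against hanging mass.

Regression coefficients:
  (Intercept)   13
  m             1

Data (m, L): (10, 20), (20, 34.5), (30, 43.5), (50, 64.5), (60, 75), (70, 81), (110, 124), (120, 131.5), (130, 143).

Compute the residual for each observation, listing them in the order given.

-3, 1.5, 0.5, 1.5, 2, -2, 1, -1.5, 0

m=10: ŷ = 13 + 10 = 23; r = 20 − 23 = -3
m=20: ŷ = 13 + 20 = 33; r = 34.5 − 33 = 1.5
m=30: ŷ = 13 + 30 = 43; r = 43.5 − 43 = 0.5
m=50: ŷ = 13 + 50 = 63; r = 64.5 − 63 = 1.5
m=60: ŷ = 13 + 60 = 73; r = 75 − 73 = 2
m=70: ŷ = 13 + 70 = 83; r = 81 − 83 = -2
m=110: ŷ = 13 + 110 = 123; r = 124 − 123 = 1
m=120: ŷ = 13 + 120 = 133; r = 131.5 − 133 = -1.5
m=130: ŷ = 13 + 130 = 143; r = 143 − 143 = 0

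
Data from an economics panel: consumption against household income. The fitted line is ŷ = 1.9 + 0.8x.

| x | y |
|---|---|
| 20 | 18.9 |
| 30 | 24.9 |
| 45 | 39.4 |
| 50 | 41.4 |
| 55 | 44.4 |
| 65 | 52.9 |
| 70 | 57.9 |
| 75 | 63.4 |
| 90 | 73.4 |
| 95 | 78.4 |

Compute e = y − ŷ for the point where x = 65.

e = -1

ŷ = 1.9 + 0.8·65 = 53.9
e = 52.9 − 53.9 = -1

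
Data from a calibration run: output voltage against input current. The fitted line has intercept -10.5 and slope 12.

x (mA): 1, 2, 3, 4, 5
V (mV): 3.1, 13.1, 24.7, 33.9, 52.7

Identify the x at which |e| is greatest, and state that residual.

x = 4, e = -3.6

x=1: ŷ = -10.5 + 12·1 = 1.5; e = 3.1 − 1.5 = 1.6
x=2: ŷ = -10.5 + 12·2 = 13.5; e = 13.1 − 13.5 = -0.4
x=3: ŷ = -10.5 + 12·3 = 25.5; e = 24.7 − 25.5 = -0.8
x=4: ŷ = -10.5 + 12·4 = 37.5; e = 33.9 − 37.5 = -3.6
x=5: ŷ = -10.5 + 12·5 = 49.5; e = 52.7 − 49.5 = 3.2
Largest |e| is 3.6 at x = 4, residual -3.6.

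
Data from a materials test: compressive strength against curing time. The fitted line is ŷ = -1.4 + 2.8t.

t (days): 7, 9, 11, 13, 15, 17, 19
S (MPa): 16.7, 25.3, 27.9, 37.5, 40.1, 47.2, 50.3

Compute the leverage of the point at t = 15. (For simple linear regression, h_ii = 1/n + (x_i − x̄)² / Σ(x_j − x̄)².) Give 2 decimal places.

t̄ = (7 + 9 + 11 + 13 + 15 + 17 + 19)/7 = 13
Σ(t − t̄)² = 36 + 16 + 4 + 0 + 4 + 16 + 36 = 112
h = 1/7 + (2)²/112 = 0.142857 + 0.0357143 = 0.18

h = 0.18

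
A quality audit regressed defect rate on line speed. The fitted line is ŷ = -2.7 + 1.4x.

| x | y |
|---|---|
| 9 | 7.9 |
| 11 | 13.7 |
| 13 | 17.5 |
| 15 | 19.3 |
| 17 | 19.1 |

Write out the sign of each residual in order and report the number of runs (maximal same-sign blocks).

x=9: ŷ = -2.7 + 1.4·9 = 9.9; e = 7.9 − 9.9 = -2
x=11: ŷ = -2.7 + 1.4·11 = 12.7; e = 13.7 − 12.7 = 1
x=13: ŷ = -2.7 + 1.4·13 = 15.5; e = 17.5 − 15.5 = 2
x=15: ŷ = -2.7 + 1.4·15 = 18.3; e = 19.3 − 18.3 = 1
x=17: ŷ = -2.7 + 1.4·17 = 21.1; e = 19.1 − 21.1 = -2
Signs: − + + + −
Runs: −×1, +×3, −×1 → 3

3 runs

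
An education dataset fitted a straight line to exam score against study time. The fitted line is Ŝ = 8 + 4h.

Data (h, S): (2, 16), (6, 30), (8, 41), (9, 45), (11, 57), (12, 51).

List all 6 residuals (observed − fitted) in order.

h=2: Ŝ = 8 + 4·2 = 16; e = 16 − 16 = 0
h=6: Ŝ = 8 + 4·6 = 32; e = 30 − 32 = -2
h=8: Ŝ = 8 + 4·8 = 40; e = 41 − 40 = 1
h=9: Ŝ = 8 + 4·9 = 44; e = 45 − 44 = 1
h=11: Ŝ = 8 + 4·11 = 52; e = 57 − 52 = 5
h=12: Ŝ = 8 + 4·12 = 56; e = 51 − 56 = -5

0, -2, 1, 1, 5, -5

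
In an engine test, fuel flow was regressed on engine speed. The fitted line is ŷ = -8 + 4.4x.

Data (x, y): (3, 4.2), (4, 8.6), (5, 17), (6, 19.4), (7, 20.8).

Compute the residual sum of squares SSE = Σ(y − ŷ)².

x=3: ŷ = -8 + 4.4·3 = 5.2; r = 4.2 − 5.2 = -1
x=4: ŷ = -8 + 4.4·4 = 9.6; r = 8.6 − 9.6 = -1
x=5: ŷ = -8 + 4.4·5 = 14; r = 17 − 14 = 3
x=6: ŷ = -8 + 4.4·6 = 18.4; r = 19.4 − 18.4 = 1
x=7: ŷ = -8 + 4.4·7 = 22.8; r = 20.8 − 22.8 = -2
SSE = 1 + 1 + 9 + 1 + 4 = 16

SSE = 16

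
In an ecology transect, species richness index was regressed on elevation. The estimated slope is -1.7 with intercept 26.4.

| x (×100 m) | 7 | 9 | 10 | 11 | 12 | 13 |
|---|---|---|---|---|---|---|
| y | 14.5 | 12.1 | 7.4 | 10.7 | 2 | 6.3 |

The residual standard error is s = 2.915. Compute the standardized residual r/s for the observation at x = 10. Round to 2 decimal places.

ŷ = 26.4 − 1.7·10 = 9.4
r = 7.4 − 9.4 = -2
r/s = -2 / 2.915 = -0.69

-0.69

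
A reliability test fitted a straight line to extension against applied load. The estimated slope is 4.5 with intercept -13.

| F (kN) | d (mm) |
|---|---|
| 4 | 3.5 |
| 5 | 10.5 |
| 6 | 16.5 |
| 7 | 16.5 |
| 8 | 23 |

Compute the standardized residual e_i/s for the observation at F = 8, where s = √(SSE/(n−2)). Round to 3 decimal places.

0.000

F=4: d̂ = -13 + 4.5·4 = 5; e = 3.5 − 5 = -1.5
F=5: d̂ = -13 + 4.5·5 = 9.5; e = 10.5 − 9.5 = 1
F=6: d̂ = -13 + 4.5·6 = 14; e = 16.5 − 14 = 2.5
F=7: d̂ = -13 + 4.5·7 = 18.5; e = 16.5 − 18.5 = -2
F=8: d̂ = -13 + 4.5·8 = 23; e = 23 − 23 = 0
SSE = 2.25 + 1 + 6.25 + 4 + 0 = 13.5
s = √(13.5/3) = 2.12132
e/s = 0 / 2.12132 = 0.000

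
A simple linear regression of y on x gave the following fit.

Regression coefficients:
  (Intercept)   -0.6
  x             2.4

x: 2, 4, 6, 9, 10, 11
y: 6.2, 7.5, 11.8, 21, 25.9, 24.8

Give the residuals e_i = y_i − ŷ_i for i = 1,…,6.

2, -1.5, -2, 0, 2.5, -1

x=2: ŷ = -0.6 + 2.4·2 = 4.2; e = 6.2 − 4.2 = 2
x=4: ŷ = -0.6 + 2.4·4 = 9; e = 7.5 − 9 = -1.5
x=6: ŷ = -0.6 + 2.4·6 = 13.8; e = 11.8 − 13.8 = -2
x=9: ŷ = -0.6 + 2.4·9 = 21; e = 21 − 21 = 0
x=10: ŷ = -0.6 + 2.4·10 = 23.4; e = 25.9 − 23.4 = 2.5
x=11: ŷ = -0.6 + 2.4·11 = 25.8; e = 24.8 − 25.8 = -1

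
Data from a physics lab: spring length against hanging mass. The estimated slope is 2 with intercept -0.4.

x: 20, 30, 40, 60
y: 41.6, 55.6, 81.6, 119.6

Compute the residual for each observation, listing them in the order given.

2, -4, 2, 0

x=20: ŷ = -0.4 + 2·20 = 39.6; e = 41.6 − 39.6 = 2
x=30: ŷ = -0.4 + 2·30 = 59.6; e = 55.6 − 59.6 = -4
x=40: ŷ = -0.4 + 2·40 = 79.6; e = 81.6 − 79.6 = 2
x=60: ŷ = -0.4 + 2·60 = 119.6; e = 119.6 − 119.6 = 0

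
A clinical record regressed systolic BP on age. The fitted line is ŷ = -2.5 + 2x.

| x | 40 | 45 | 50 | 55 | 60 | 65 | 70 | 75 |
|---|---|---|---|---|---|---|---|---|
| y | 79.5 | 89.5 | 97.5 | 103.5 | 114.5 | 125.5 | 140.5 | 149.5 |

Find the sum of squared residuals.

SSE = 50

x=40: ŷ = -2.5 + 2·40 = 77.5; e = 79.5 − 77.5 = 2
x=45: ŷ = -2.5 + 2·45 = 87.5; e = 89.5 − 87.5 = 2
x=50: ŷ = -2.5 + 2·50 = 97.5; e = 97.5 − 97.5 = 0
x=55: ŷ = -2.5 + 2·55 = 107.5; e = 103.5 − 107.5 = -4
x=60: ŷ = -2.5 + 2·60 = 117.5; e = 114.5 − 117.5 = -3
x=65: ŷ = -2.5 + 2·65 = 127.5; e = 125.5 − 127.5 = -2
x=70: ŷ = -2.5 + 2·70 = 137.5; e = 140.5 − 137.5 = 3
x=75: ŷ = -2.5 + 2·75 = 147.5; e = 149.5 − 147.5 = 2
SSE = 4 + 4 + 0 + 16 + 9 + 4 + 9 + 4 = 50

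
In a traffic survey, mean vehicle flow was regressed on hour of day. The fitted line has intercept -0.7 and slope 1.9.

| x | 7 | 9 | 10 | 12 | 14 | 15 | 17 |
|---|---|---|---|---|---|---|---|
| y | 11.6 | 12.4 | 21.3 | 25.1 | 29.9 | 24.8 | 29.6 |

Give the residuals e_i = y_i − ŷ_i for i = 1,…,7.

x=7: ŷ = -0.7 + 1.9·7 = 12.6; e = 11.6 − 12.6 = -1
x=9: ŷ = -0.7 + 1.9·9 = 16.4; e = 12.4 − 16.4 = -4
x=10: ŷ = -0.7 + 1.9·10 = 18.3; e = 21.3 − 18.3 = 3
x=12: ŷ = -0.7 + 1.9·12 = 22.1; e = 25.1 − 22.1 = 3
x=14: ŷ = -0.7 + 1.9·14 = 25.9; e = 29.9 − 25.9 = 4
x=15: ŷ = -0.7 + 1.9·15 = 27.8; e = 24.8 − 27.8 = -3
x=17: ŷ = -0.7 + 1.9·17 = 31.6; e = 29.6 − 31.6 = -2

-1, -4, 3, 3, 4, -3, -2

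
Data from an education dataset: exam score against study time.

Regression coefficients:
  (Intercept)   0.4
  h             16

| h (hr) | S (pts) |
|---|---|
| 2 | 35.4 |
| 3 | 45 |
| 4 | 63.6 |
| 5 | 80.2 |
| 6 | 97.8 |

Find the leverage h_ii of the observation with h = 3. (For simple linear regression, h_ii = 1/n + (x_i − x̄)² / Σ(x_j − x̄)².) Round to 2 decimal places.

h = 0.30

h̄ = (2 + 3 + 4 + 5 + 6)/5 = 4
Σ(h − h̄)² = 4 + 1 + 0 + 1 + 4 = 10
h = 1/5 + (-1)²/10 = 0.2 + 0.1 = 0.30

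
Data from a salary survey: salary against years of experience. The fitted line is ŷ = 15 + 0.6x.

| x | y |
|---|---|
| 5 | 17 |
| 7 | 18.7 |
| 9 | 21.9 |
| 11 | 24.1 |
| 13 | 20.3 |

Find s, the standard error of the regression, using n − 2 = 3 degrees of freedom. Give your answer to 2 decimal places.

s = 2.31

x=5: ŷ = 15 + 0.6·5 = 18; e = 17 − 18 = -1
x=7: ŷ = 15 + 0.6·7 = 19.2; e = 18.7 − 19.2 = -0.5
x=9: ŷ = 15 + 0.6·9 = 20.4; e = 21.9 − 20.4 = 1.5
x=11: ŷ = 15 + 0.6·11 = 21.6; e = 24.1 − 21.6 = 2.5
x=13: ŷ = 15 + 0.6·13 = 22.8; e = 20.3 − 22.8 = -2.5
SSE = 1 + 0.25 + 2.25 + 6.25 + 6.25 = 16
s = √(16/3) = √5.33333 ≈ 2.31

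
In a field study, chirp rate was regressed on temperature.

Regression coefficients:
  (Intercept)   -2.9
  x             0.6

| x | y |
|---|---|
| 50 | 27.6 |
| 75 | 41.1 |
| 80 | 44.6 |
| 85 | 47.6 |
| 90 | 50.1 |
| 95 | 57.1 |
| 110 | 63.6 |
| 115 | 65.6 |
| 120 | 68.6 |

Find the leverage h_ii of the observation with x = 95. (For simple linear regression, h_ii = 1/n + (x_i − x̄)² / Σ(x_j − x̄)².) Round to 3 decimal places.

x̄ = (50 + 75 + 80 + 85 + 90 + 95 + 110 + 115 + 120)/9 = 91.1111
Σ(x − x̄)² = 1690.12 + 259.568 + 123.457 + 37.3457 + 1.23457 + 15.1235 + 356.79 + 570.679 + 834.568 = 3888.89
h = 1/9 + (3.88889)²/3888.89 = 0.111111 + 0.00388889 = 0.115

h = 0.115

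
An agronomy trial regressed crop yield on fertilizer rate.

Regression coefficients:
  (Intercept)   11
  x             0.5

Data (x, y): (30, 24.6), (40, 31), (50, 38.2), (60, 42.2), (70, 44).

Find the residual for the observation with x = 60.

ŷ = 11 + 0.5·60 = 41
r = 42.2 − 41 = 1.2

r = 1.2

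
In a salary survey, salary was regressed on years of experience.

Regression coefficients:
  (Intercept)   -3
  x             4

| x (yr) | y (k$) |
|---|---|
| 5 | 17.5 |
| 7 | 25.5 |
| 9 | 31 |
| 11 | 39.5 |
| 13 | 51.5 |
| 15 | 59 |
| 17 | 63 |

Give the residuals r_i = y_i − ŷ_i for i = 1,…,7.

x=5: ŷ = -3 + 4·5 = 17; r = 17.5 − 17 = 0.5
x=7: ŷ = -3 + 4·7 = 25; r = 25.5 − 25 = 0.5
x=9: ŷ = -3 + 4·9 = 33; r = 31 − 33 = -2
x=11: ŷ = -3 + 4·11 = 41; r = 39.5 − 41 = -1.5
x=13: ŷ = -3 + 4·13 = 49; r = 51.5 − 49 = 2.5
x=15: ŷ = -3 + 4·15 = 57; r = 59 − 57 = 2
x=17: ŷ = -3 + 4·17 = 65; r = 63 − 65 = -2

0.5, 0.5, -2, -1.5, 2.5, 2, -2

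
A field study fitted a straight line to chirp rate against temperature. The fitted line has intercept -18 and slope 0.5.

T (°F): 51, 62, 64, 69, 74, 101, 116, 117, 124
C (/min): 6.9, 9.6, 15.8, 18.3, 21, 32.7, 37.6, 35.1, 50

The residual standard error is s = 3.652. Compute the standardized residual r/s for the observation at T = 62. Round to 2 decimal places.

ŷ = -18 + 0.5·62 = 13
r = 9.6 − 13 = -3.4
r/s = -3.4 / 3.652 = -0.93

-0.93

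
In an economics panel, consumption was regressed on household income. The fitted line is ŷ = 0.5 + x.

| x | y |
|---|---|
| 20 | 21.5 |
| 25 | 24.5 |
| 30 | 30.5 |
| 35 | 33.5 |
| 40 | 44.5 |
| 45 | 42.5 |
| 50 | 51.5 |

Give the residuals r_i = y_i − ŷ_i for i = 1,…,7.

x=20: ŷ = 0.5 + 20 = 20.5; r = 21.5 − 20.5 = 1
x=25: ŷ = 0.5 + 25 = 25.5; r = 24.5 − 25.5 = -1
x=30: ŷ = 0.5 + 30 = 30.5; r = 30.5 − 30.5 = 0
x=35: ŷ = 0.5 + 35 = 35.5; r = 33.5 − 35.5 = -2
x=40: ŷ = 0.5 + 40 = 40.5; r = 44.5 − 40.5 = 4
x=45: ŷ = 0.5 + 45 = 45.5; r = 42.5 − 45.5 = -3
x=50: ŷ = 0.5 + 50 = 50.5; r = 51.5 − 50.5 = 1

1, -1, 0, -2, 4, -3, 1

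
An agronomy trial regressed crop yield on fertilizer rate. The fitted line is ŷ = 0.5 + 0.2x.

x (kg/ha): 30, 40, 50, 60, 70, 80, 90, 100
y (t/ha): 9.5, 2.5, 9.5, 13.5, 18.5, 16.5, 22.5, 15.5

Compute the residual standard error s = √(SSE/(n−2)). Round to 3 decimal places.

s = 4.163

x=30: ŷ = 0.5 + 0.2·30 = 6.5; e = 9.5 − 6.5 = 3
x=40: ŷ = 0.5 + 0.2·40 = 8.5; e = 2.5 − 8.5 = -6
x=50: ŷ = 0.5 + 0.2·50 = 10.5; e = 9.5 − 10.5 = -1
x=60: ŷ = 0.5 + 0.2·60 = 12.5; e = 13.5 − 12.5 = 1
x=70: ŷ = 0.5 + 0.2·70 = 14.5; e = 18.5 − 14.5 = 4
x=80: ŷ = 0.5 + 0.2·80 = 16.5; e = 16.5 − 16.5 = 0
x=90: ŷ = 0.5 + 0.2·90 = 18.5; e = 22.5 − 18.5 = 4
x=100: ŷ = 0.5 + 0.2·100 = 20.5; e = 15.5 − 20.5 = -5
SSE = 9 + 36 + 1 + 1 + 16 + 0 + 16 + 25 = 104
s = √(104/6) = √17.3333 ≈ 4.163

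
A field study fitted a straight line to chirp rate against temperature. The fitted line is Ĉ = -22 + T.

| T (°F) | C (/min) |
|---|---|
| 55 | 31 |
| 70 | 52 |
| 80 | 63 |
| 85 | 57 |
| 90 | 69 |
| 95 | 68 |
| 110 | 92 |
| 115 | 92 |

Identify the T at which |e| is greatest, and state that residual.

T=55: Ĉ = -22 + 55 = 33; e = 31 − 33 = -2
T=70: Ĉ = -22 + 70 = 48; e = 52 − 48 = 4
T=80: Ĉ = -22 + 80 = 58; e = 63 − 58 = 5
T=85: Ĉ = -22 + 85 = 63; e = 57 − 63 = -6
T=90: Ĉ = -22 + 90 = 68; e = 69 − 68 = 1
T=95: Ĉ = -22 + 95 = 73; e = 68 − 73 = -5
T=110: Ĉ = -22 + 110 = 88; e = 92 − 88 = 4
T=115: Ĉ = -22 + 115 = 93; e = 92 − 93 = -1
Largest |e| is 6 at T = 85, residual -6.

T = 85, e = -6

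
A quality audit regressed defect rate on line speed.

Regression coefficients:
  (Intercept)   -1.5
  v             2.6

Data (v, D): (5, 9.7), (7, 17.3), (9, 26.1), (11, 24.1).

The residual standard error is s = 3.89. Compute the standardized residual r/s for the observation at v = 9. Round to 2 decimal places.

1.08

D̂ = -1.5 + 2.6·9 = 21.9
r = 26.1 − 21.9 = 4.2
r/s = 4.2 / 3.89 = 1.08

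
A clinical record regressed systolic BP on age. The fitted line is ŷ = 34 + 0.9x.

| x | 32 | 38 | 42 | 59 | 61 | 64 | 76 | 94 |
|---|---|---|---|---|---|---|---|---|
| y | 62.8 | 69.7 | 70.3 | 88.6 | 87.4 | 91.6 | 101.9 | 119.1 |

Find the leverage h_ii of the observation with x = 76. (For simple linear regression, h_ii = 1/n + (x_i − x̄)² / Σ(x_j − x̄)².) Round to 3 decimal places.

h = 0.230

x̄ = (32 + 38 + 42 + 59 + 61 + 64 + 76 + 94)/8 = 58.25
Σ(x − x̄)² = 689.062 + 410.062 + 264.062 + 0.5625 + 7.5625 + 33.0625 + 315.062 + 1278.06 = 2997.5
h = 1/8 + (17.75)²/2997.5 = 0.125 + 0.105108 = 0.230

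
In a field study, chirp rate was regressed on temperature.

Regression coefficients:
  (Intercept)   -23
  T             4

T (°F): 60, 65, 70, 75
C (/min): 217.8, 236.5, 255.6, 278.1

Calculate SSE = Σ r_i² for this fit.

T=60: ŷ = -23 + 4·60 = 217; r = 217.8 − 217 = 0.8
T=65: ŷ = -23 + 4·65 = 237; r = 236.5 − 237 = -0.5
T=70: ŷ = -23 + 4·70 = 257; r = 255.6 − 257 = -1.4
T=75: ŷ = -23 + 4·75 = 277; r = 278.1 − 277 = 1.1
SSE = 0.64 + 0.25 + 1.96 + 1.21 = 4.06

SSE = 4.06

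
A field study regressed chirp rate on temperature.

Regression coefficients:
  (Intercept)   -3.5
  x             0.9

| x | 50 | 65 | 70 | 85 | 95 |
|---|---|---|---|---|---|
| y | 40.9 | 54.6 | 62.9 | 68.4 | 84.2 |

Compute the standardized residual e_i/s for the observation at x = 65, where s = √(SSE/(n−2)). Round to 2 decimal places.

-0.11

x=50: ŷ = -3.5 + 0.9·50 = 41.5; e = 40.9 − 41.5 = -0.6
x=65: ŷ = -3.5 + 0.9·65 = 55; e = 54.6 − 55 = -0.4
x=70: ŷ = -3.5 + 0.9·70 = 59.5; e = 62.9 − 59.5 = 3.4
x=85: ŷ = -3.5 + 0.9·85 = 73; e = 68.4 − 73 = -4.6
x=95: ŷ = -3.5 + 0.9·95 = 82; e = 84.2 − 82 = 2.2
SSE = 0.36 + 0.16 + 11.56 + 21.16 + 4.84 = 38.08
s = √(38.08/3) = 3.56277
e/s = -0.4 / 3.56277 = -0.11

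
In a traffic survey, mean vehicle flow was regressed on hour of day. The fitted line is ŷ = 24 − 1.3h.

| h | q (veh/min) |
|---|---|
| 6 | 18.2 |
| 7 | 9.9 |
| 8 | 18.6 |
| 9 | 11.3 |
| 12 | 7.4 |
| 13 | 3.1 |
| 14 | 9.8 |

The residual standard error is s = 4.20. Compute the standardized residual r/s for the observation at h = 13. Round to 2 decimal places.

ŷ = 24 − 1.3·13 = 7.1
r = 3.1 − 7.1 = -4
r/s = -4 / 4.20 = -0.95

-0.95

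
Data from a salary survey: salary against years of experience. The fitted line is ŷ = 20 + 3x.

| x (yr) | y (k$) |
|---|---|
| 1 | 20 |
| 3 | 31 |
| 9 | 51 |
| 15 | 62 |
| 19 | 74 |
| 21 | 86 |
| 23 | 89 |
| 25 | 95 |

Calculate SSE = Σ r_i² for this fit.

x=1: ŷ = 20 + 3·1 = 23; r = 20 − 23 = -3
x=3: ŷ = 20 + 3·3 = 29; r = 31 − 29 = 2
x=9: ŷ = 20 + 3·9 = 47; r = 51 − 47 = 4
x=15: ŷ = 20 + 3·15 = 65; r = 62 − 65 = -3
x=19: ŷ = 20 + 3·19 = 77; r = 74 − 77 = -3
x=21: ŷ = 20 + 3·21 = 83; r = 86 − 83 = 3
x=23: ŷ = 20 + 3·23 = 89; r = 89 − 89 = 0
x=25: ŷ = 20 + 3·25 = 95; r = 95 − 95 = 0
SSE = 9 + 4 + 16 + 9 + 9 + 9 + 0 + 0 = 56

SSE = 56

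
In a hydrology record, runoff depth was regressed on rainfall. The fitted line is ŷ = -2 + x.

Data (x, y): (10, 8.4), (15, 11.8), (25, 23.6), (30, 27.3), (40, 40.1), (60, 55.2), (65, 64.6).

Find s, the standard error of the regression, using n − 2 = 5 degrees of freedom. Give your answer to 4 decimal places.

s = 1.8580

x=10: ŷ = -2 + 10 = 8; r = 8.4 − 8 = 0.4
x=15: ŷ = -2 + 15 = 13; r = 11.8 − 13 = -1.2
x=25: ŷ = -2 + 25 = 23; r = 23.6 − 23 = 0.6
x=30: ŷ = -2 + 30 = 28; r = 27.3 − 28 = -0.7
x=40: ŷ = -2 + 40 = 38; r = 40.1 − 38 = 2.1
x=60: ŷ = -2 + 60 = 58; r = 55.2 − 58 = -2.8
x=65: ŷ = -2 + 65 = 63; r = 64.6 − 63 = 1.6
SSE = 0.16 + 1.44 + 0.36 + 0.49 + 4.41 + 7.84 + 2.56 = 17.26
s = √(17.26/5) = √3.452 ≈ 1.8580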